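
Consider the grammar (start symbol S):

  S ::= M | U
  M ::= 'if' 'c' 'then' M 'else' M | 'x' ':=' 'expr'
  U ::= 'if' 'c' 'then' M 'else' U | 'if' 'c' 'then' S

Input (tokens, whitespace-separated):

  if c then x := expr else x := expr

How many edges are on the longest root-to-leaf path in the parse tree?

3

[S [M if c then [M x := expr] else [M x := expr]]]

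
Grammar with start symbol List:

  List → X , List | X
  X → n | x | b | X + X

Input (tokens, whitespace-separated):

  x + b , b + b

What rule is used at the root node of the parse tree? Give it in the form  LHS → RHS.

[List [X [X x] + [X b]] , [List [X [X b] + [X b]]]]

List → X , List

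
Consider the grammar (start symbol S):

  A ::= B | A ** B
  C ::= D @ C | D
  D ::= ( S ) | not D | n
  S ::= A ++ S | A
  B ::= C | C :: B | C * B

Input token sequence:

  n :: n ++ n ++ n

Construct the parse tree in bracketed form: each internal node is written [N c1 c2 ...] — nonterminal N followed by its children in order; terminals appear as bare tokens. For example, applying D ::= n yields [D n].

[S [A [B [C [D n]] :: [B [C [D n]]]]] ++ [S [A [B [C [D n]]]] ++ [S [A [B [C [D n]]]]]]]

S
A ++ S
B ++ S
C :: B ++ S
D :: B ++ S
n :: B ++ S
n :: C ++ S
n :: D ++ S
n :: n ++ S
n :: n ++ A ++ S
n :: n ++ B ++ S
n :: n ++ C ++ S
n :: n ++ D ++ S
n :: n ++ n ++ S
n :: n ++ n ++ A
n :: n ++ n ++ B
n :: n ++ n ++ C
n :: n ++ n ++ D
n :: n ++ n ++ n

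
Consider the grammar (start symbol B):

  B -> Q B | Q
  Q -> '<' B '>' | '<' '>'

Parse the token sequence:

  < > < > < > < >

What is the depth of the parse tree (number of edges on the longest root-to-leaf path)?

5

[B [Q < >] [B [Q < >] [B [Q < >] [B [Q < >]]]]]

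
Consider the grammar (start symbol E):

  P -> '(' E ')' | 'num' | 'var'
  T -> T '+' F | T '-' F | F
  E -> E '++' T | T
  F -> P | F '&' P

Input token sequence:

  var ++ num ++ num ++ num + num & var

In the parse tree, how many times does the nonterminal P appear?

[E [E [E [E [T [F [P var]]]] ++ [T [F [P num]]]] ++ [T [F [P num]]]] ++ [T [T [F [P num]]] + [F [F [P num]] & [P var]]]]

6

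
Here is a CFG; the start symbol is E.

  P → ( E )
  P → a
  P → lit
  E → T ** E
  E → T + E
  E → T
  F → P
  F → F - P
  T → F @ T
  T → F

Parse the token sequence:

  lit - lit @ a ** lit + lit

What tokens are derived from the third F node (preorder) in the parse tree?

a

[E [T [F [F [P lit]] - [P lit]] @ [T [F [P a]]]] ** [E [T [F [P lit]]] + [E [T [F [P lit]]]]]]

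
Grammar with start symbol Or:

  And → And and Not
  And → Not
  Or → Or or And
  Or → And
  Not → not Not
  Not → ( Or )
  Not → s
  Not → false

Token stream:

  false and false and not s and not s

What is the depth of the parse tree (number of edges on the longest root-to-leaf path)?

6

[Or [And [And [And [And [Not false]] and [Not false]] and [Not not [Not s]]] and [Not not [Not s]]]]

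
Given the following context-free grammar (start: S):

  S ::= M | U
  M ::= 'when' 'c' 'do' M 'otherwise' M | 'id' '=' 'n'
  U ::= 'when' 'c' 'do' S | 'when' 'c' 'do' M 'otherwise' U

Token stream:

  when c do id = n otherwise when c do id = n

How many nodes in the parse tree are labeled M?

[S [U when c do [M id = n] otherwise [U when c do [S [M id = n]]]]]

2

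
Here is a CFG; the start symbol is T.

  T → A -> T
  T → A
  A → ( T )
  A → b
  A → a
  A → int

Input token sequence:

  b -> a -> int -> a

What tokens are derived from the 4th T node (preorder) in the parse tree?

a

[T [A b] -> [T [A a] -> [T [A int] -> [T [A a]]]]]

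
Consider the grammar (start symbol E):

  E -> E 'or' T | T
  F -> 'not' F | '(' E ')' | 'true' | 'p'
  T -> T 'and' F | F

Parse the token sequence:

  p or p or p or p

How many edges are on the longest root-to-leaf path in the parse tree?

6

[E [E [E [E [T [F p]]] or [T [F p]]] or [T [F p]]] or [T [F p]]]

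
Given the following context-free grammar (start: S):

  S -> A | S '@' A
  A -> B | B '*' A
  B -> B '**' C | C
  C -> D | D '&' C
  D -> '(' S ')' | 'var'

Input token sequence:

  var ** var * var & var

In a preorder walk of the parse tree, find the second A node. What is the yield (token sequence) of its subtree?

[S [A [B [B [C [D var]]] ** [C [D var]]] * [A [B [C [D var] & [C [D var]]]]]]]

var & var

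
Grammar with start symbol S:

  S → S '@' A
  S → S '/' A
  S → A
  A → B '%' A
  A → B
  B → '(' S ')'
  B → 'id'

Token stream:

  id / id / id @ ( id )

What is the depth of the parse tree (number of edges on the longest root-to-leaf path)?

[S [S [S [S [A [B id]]] / [A [B id]]] / [A [B id]]] @ [A [B ( [S [A [B id]]] )]]]

6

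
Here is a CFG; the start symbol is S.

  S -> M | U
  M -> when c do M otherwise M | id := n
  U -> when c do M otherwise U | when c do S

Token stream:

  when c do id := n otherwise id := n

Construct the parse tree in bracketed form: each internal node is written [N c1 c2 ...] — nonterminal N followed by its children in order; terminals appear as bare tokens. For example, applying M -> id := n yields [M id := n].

S
M
when c do M otherwise M
when c do id := n otherwise M
when c do id := n otherwise id := n

[S [M when c do [M id := n] otherwise [M id := n]]]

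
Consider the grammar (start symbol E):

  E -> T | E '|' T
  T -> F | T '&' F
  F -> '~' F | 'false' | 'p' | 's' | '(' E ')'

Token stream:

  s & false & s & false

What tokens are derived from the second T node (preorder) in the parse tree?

[E [T [T [T [T [F s]] & [F false]] & [F s]] & [F false]]]

s & false & s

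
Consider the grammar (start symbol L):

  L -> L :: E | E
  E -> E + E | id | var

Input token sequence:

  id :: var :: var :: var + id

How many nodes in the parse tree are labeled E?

[L [L [L [L [E id]] :: [E var]] :: [E var]] :: [E [E var] + [E id]]]

6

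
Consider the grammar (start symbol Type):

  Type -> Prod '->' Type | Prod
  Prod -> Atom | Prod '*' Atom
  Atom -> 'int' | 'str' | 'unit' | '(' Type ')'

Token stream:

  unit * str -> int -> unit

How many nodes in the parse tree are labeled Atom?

4

[Type [Prod [Prod [Atom unit]] * [Atom str]] -> [Type [Prod [Atom int]] -> [Type [Prod [Atom unit]]]]]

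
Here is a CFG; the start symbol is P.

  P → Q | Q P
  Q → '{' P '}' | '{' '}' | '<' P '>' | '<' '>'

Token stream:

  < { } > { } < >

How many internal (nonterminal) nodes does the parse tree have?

[P [Q < [P [Q { }]] >] [P [Q { }] [P [Q < >]]]]

8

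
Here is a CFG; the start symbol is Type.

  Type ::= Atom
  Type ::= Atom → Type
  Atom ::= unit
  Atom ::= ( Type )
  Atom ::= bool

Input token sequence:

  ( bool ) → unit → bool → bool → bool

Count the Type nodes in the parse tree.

6

[Type [Atom ( [Type [Atom bool]] )] → [Type [Atom unit] → [Type [Atom bool] → [Type [Atom bool] → [Type [Atom bool]]]]]]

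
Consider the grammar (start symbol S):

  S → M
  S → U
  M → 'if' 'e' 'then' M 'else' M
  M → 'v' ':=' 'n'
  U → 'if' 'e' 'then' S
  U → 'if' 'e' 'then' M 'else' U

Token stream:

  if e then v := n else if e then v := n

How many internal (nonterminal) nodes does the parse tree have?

[S [U if e then [M v := n] else [U if e then [S [M v := n]]]]]

6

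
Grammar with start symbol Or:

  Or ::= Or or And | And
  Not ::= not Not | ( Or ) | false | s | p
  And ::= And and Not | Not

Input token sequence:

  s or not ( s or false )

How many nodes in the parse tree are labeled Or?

[Or [Or [And [Not s]]] or [And [Not not [Not ( [Or [Or [And [Not s]]] or [And [Not false]]] )]]]]

4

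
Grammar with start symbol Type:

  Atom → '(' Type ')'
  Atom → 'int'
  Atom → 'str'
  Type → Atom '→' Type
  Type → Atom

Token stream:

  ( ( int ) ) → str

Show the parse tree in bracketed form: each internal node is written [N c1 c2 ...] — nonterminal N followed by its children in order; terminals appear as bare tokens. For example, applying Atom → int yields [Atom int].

[Type [Atom ( [Type [Atom ( [Type [Atom int]] )]] )] → [Type [Atom str]]]

Type
Atom → Type
( Type ) → Type
( Atom ) → Type
( ( Type ) ) → Type
( ( Atom ) ) → Type
( ( int ) ) → Type
( ( int ) ) → Atom
( ( int ) ) → str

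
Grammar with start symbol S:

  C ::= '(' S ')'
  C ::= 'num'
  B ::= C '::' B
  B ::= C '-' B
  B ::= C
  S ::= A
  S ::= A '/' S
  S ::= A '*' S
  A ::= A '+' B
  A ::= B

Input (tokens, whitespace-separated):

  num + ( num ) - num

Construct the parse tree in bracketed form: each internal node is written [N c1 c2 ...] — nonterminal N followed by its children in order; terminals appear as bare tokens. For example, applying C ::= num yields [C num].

S
A
A + B
B + B
C + B
num + B
num + C - B
num + ( S ) - B
num + ( A ) - B
num + ( B ) - B
num + ( C ) - B
num + ( num ) - B
num + ( num ) - C
num + ( num ) - num

[S [A [A [B [C num]]] + [B [C ( [S [A [B [C num]]]] )] - [B [C num]]]]]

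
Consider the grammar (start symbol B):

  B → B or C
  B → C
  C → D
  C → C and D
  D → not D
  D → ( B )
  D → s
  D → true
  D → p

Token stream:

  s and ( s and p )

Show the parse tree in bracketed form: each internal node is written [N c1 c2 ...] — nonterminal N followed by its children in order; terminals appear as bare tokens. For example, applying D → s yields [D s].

[B [C [C [D s]] and [D ( [B [C [C [D s]] and [D p]]] )]]]

B
C
C and D
D and D
s and D
s and ( B )
s and ( C )
s and ( C and D )
s and ( D and D )
s and ( s and D )
s and ( s and p )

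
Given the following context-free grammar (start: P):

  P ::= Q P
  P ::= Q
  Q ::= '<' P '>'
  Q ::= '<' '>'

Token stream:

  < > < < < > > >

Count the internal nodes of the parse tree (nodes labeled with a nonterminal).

8

[P [Q < >] [P [Q < [P [Q < [P [Q < >]] >]] >]]]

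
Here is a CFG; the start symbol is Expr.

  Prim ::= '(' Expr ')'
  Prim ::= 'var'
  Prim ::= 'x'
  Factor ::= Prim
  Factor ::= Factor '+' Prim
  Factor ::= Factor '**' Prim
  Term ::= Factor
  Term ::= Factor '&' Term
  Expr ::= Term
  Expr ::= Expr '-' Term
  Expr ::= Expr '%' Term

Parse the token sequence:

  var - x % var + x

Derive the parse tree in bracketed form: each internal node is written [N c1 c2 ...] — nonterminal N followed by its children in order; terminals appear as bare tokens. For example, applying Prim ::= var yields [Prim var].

Expr
Expr % Term
Expr - Term % Term
Term - Term % Term
Factor - Term % Term
Prim - Term % Term
var - Term % Term
var - Factor % Term
var - Prim % Term
var - x % Term
var - x % Factor
var - x % Factor + Prim
var - x % Prim + Prim
var - x % var + Prim
var - x % var + x

[Expr [Expr [Expr [Term [Factor [Prim var]]]] - [Term [Factor [Prim x]]]] % [Term [Factor [Factor [Prim var]] + [Prim x]]]]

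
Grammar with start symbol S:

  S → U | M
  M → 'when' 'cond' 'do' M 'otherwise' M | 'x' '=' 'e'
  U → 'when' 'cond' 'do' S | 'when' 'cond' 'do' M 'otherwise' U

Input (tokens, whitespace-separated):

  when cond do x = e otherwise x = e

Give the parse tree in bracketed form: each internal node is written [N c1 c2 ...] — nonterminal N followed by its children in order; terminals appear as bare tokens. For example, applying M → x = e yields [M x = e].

[S [M when cond do [M x = e] otherwise [M x = e]]]

S
M
when cond do M otherwise M
when cond do x = e otherwise M
when cond do x = e otherwise x = e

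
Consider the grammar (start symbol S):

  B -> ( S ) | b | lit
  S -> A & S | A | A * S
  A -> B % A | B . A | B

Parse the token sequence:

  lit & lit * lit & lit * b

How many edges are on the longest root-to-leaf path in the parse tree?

7

[S [A [B lit]] & [S [A [B lit]] * [S [A [B lit]] & [S [A [B lit]] * [S [A [B b]]]]]]]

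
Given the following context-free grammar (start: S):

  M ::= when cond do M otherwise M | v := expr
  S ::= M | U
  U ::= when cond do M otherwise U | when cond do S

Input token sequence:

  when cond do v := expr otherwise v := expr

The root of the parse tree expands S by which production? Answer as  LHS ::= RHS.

[S [M when cond do [M v := expr] otherwise [M v := expr]]]

S ::= M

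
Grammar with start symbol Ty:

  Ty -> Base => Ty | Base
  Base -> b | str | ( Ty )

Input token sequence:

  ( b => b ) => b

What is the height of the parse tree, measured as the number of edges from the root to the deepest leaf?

5

[Ty [Base ( [Ty [Base b] => [Ty [Base b]]] )] => [Ty [Base b]]]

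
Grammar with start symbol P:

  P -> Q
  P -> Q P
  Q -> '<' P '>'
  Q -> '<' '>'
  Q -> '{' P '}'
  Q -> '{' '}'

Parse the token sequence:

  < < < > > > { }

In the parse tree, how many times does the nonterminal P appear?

[P [Q < [P [Q < [P [Q < >]] >]] >] [P [Q { }]]]

4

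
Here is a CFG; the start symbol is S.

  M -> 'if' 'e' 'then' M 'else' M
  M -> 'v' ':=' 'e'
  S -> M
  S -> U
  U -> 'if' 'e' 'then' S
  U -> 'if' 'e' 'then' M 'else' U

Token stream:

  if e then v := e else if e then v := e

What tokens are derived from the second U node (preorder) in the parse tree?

[S [U if e then [M v := e] else [U if e then [S [M v := e]]]]]

if e then v := e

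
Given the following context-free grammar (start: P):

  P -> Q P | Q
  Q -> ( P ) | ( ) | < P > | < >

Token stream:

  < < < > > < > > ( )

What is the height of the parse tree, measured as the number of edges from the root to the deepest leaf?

6

[P [Q < [P [Q < [P [Q < >]] >] [P [Q < >]]] >] [P [Q ( )]]]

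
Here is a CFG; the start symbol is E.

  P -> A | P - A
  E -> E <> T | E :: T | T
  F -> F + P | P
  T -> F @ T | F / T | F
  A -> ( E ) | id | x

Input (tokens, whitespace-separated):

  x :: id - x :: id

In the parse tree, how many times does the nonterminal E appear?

[E [E [E [T [F [P [A x]]]]] :: [T [F [P [P [A id]] - [A x]]]]] :: [T [F [P [A id]]]]]

3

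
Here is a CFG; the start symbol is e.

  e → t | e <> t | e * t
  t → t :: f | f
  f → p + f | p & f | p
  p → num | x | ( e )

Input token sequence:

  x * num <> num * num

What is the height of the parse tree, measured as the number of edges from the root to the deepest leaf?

7

[e [e [e [e [t [f [p x]]]] * [t [f [p num]]]] <> [t [f [p num]]]] * [t [f [p num]]]]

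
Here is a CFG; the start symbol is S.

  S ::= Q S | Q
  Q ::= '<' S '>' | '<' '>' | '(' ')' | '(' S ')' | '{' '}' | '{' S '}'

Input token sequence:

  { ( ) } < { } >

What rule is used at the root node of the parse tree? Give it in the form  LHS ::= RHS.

[S [Q { [S [Q ( )]] }] [S [Q < [S [Q { }]] >]]]

S ::= Q S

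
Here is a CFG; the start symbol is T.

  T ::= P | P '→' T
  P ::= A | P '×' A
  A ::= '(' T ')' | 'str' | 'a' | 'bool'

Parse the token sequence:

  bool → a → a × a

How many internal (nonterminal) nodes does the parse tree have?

[T [P [A bool]] → [T [P [A a]] → [T [P [P [A a]] × [A a]]]]]

11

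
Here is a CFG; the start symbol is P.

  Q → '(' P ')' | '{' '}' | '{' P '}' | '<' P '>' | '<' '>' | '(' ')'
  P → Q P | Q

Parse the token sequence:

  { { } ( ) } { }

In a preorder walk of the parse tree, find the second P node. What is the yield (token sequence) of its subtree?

{ } ( )

[P [Q { [P [Q { }] [P [Q ( )]]] }] [P [Q { }]]]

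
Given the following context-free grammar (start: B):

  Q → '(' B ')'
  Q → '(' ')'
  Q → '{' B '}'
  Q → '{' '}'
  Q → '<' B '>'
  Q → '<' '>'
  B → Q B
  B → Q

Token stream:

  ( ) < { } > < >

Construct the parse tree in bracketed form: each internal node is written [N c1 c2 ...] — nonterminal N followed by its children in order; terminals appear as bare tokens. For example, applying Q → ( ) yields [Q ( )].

[B [Q ( )] [B [Q < [B [Q { }]] >] [B [Q < >]]]]

B
Q B
( ) B
( ) Q B
( ) < B > B
( ) < Q > B
( ) < { } > B
( ) < { } > Q
( ) < { } > < >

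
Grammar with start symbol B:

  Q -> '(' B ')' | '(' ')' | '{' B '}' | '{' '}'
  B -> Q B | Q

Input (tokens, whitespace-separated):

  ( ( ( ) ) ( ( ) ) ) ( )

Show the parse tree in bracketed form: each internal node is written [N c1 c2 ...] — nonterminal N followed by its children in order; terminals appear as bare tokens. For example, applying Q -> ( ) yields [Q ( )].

B
Q B
( B ) B
( Q B ) B
( ( B ) B ) B
( ( Q ) B ) B
( ( ( ) ) B ) B
( ( ( ) ) Q ) B
( ( ( ) ) ( B ) ) B
( ( ( ) ) ( Q ) ) B
( ( ( ) ) ( ( ) ) ) B
( ( ( ) ) ( ( ) ) ) Q
( ( ( ) ) ( ( ) ) ) ( )

[B [Q ( [B [Q ( [B [Q ( )]] )] [B [Q ( [B [Q ( )]] )]]] )] [B [Q ( )]]]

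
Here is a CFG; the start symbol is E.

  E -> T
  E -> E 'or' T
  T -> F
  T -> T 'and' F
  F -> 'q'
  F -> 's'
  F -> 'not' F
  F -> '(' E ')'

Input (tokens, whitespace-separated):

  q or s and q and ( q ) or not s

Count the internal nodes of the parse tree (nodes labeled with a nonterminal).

[E [E [E [T [F q]]] or [T [T [T [F s]] and [F q]] and [F ( [E [T [F q]]] )]]] or [T [F not [F s]]]]

17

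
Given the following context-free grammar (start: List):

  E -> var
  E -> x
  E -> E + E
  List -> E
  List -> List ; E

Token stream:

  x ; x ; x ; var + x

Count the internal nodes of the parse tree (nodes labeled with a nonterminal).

[List [List [List [List [E x]] ; [E x]] ; [E x]] ; [E [E var] + [E x]]]

10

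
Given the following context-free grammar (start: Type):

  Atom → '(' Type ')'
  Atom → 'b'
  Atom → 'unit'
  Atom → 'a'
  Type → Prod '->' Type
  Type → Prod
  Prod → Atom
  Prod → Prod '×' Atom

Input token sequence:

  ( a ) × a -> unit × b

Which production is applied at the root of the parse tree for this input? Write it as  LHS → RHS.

Type → Prod '->' Type

[Type [Prod [Prod [Atom ( [Type [Prod [Atom a]]] )]] × [Atom a]] -> [Type [Prod [Prod [Atom unit]] × [Atom b]]]]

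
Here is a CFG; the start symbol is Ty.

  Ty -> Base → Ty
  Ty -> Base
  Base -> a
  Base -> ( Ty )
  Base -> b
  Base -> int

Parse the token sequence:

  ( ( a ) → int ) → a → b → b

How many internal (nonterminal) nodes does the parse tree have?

14

[Ty [Base ( [Ty [Base ( [Ty [Base a]] )] → [Ty [Base int]]] )] → [Ty [Base a] → [Ty [Base b] → [Ty [Base b]]]]]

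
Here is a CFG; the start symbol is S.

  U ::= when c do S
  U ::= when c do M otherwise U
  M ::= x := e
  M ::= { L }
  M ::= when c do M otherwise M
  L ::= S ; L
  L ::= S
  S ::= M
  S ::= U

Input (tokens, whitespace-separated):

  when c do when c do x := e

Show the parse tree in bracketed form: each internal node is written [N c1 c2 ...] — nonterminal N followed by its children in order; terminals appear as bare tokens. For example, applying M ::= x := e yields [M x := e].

S
U
when c do S
when c do U
when c do when c do S
when c do when c do M
when c do when c do x := e

[S [U when c do [S [U when c do [S [M x := e]]]]]]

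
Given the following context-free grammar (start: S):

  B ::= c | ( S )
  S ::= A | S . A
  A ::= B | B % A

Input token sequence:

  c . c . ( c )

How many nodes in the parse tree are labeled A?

[S [S [S [A [B c]]] . [A [B c]]] . [A [B ( [S [A [B c]]] )]]]

4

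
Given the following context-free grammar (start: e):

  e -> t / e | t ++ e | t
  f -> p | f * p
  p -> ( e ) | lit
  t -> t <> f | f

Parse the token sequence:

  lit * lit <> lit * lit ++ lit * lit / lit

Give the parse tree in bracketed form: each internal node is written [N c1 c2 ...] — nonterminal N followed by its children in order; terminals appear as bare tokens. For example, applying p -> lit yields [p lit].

[e [t [t [f [f [p lit]] * [p lit]]] <> [f [f [p lit]] * [p lit]]] ++ [e [t [f [f [p lit]] * [p lit]]] / [e [t [f [p lit]]]]]]

e
t ++ e
t <> f ++ e
f <> f ++ e
f * p <> f ++ e
p * p <> f ++ e
lit * p <> f ++ e
lit * lit <> f ++ e
lit * lit <> f * p ++ e
lit * lit <> p * p ++ e
lit * lit <> lit * p ++ e
lit * lit <> lit * lit ++ e
lit * lit <> lit * lit ++ t / e
lit * lit <> lit * lit ++ f / e
lit * lit <> lit * lit ++ f * p / e
lit * lit <> lit * lit ++ p * p / e
lit * lit <> lit * lit ++ lit * p / e
lit * lit <> lit * lit ++ lit * lit / e
lit * lit <> lit * lit ++ lit * lit / t
lit * lit <> lit * lit ++ lit * lit / f
lit * lit <> lit * lit ++ lit * lit / p
lit * lit <> lit * lit ++ lit * lit / lit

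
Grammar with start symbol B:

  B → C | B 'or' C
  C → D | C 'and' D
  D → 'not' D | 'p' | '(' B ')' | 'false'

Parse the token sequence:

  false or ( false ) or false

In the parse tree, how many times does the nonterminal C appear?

[B [B [B [C [D false]]] or [C [D ( [B [C [D false]]] )]]] or [C [D false]]]

4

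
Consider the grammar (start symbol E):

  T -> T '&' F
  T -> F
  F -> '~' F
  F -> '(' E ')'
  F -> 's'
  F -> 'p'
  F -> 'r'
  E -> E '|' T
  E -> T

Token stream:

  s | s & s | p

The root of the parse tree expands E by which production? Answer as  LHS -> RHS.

[E [E [E [T [F s]]] | [T [T [F s]] & [F s]]] | [T [F p]]]

E -> E '|' T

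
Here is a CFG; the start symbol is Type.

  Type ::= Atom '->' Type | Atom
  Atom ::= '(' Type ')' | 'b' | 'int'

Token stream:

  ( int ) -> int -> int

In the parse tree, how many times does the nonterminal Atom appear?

4

[Type [Atom ( [Type [Atom int]] )] -> [Type [Atom int] -> [Type [Atom int]]]]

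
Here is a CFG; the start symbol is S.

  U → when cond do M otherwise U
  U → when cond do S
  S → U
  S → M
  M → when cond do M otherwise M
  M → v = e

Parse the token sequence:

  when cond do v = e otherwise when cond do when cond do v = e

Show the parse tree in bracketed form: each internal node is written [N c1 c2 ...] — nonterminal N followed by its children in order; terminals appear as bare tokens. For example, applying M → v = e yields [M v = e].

[S [U when cond do [M v = e] otherwise [U when cond do [S [U when cond do [S [M v = e]]]]]]]

S
U
when cond do M otherwise U
when cond do v = e otherwise U
when cond do v = e otherwise when cond do S
when cond do v = e otherwise when cond do U
when cond do v = e otherwise when cond do when cond do S
when cond do v = e otherwise when cond do when cond do M
when cond do v = e otherwise when cond do when cond do v = e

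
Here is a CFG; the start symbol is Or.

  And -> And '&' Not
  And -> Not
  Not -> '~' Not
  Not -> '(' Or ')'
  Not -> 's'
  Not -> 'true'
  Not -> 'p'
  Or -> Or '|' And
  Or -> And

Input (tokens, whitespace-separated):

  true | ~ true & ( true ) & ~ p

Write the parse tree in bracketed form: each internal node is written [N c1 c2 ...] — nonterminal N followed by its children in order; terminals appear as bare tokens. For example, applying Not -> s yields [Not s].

[Or [Or [And [Not true]]] | [And [And [And [Not ~ [Not true]]] & [Not ( [Or [And [Not true]]] )]] & [Not ~ [Not p]]]]

Or
Or | And
And | And
Not | And
true | And
true | And & Not
true | And & Not & Not
true | Not & Not & Not
true | ~ Not & Not & Not
true | ~ true & Not & Not
true | ~ true & ( Or ) & Not
true | ~ true & ( And ) & Not
true | ~ true & ( Not ) & Not
true | ~ true & ( true ) & Not
true | ~ true & ( true ) & ~ Not
true | ~ true & ( true ) & ~ p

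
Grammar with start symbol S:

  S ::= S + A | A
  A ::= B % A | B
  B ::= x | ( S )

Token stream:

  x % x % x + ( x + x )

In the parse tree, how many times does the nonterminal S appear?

4

[S [S [A [B x] % [A [B x] % [A [B x]]]]] + [A [B ( [S [S [A [B x]]] + [A [B x]]] )]]]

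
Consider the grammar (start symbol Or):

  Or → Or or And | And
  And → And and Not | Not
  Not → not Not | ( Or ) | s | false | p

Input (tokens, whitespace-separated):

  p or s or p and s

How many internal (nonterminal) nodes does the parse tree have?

[Or [Or [Or [And [Not p]]] or [And [Not s]]] or [And [And [Not p]] and [Not s]]]

11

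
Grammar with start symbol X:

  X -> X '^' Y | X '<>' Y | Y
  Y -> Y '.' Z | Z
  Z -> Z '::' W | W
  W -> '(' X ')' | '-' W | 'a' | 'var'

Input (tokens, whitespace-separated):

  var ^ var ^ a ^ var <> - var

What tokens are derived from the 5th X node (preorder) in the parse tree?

var

[X [X [X [X [X [Y [Z [W var]]]] ^ [Y [Z [W var]]]] ^ [Y [Z [W a]]]] ^ [Y [Z [W var]]]] <> [Y [Z [W - [W var]]]]]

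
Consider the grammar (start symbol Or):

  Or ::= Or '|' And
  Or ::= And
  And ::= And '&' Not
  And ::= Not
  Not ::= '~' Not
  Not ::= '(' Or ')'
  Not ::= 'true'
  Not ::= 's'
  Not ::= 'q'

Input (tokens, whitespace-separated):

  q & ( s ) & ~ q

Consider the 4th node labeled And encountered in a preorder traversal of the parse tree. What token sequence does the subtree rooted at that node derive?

s

[Or [And [And [And [Not q]] & [Not ( [Or [And [Not s]]] )]] & [Not ~ [Not q]]]]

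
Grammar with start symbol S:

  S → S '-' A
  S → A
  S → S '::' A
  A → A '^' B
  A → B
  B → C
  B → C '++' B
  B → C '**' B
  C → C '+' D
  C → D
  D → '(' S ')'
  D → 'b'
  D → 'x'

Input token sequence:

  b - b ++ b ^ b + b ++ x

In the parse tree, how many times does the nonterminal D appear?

[S [S [A [B [C [D b]]]]] - [A [A [B [C [D b]] ++ [B [C [D b]]]]] ^ [B [C [C [D b]] + [D b]] ++ [B [C [D x]]]]]]

6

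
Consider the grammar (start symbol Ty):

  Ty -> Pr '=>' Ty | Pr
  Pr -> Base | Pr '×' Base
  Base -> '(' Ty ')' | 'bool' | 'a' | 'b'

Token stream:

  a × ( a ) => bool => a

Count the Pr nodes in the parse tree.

5

[Ty [Pr [Pr [Base a]] × [Base ( [Ty [Pr [Base a]]] )]] => [Ty [Pr [Base bool]] => [Ty [Pr [Base a]]]]]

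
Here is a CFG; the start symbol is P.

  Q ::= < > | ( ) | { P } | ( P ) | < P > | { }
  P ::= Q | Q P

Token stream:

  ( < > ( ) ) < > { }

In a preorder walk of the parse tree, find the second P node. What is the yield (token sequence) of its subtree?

< > ( )

[P [Q ( [P [Q < >] [P [Q ( )]]] )] [P [Q < >] [P [Q { }]]]]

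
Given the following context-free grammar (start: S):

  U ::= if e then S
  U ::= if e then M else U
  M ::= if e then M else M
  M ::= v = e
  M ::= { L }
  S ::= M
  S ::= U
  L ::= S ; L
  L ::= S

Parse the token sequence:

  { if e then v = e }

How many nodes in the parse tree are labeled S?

3

[S [M { [L [S [U if e then [S [M v = e]]]]] }]]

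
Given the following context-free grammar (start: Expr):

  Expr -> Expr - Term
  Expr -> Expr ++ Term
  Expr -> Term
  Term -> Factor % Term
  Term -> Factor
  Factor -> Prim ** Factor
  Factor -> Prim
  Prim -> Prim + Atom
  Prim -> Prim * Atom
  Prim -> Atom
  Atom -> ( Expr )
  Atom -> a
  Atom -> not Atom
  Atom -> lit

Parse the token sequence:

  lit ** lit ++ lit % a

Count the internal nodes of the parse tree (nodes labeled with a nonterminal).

17

[Expr [Expr [Term [Factor [Prim [Atom lit]] ** [Factor [Prim [Atom lit]]]]]] ++ [Term [Factor [Prim [Atom lit]]] % [Term [Factor [Prim [Atom a]]]]]]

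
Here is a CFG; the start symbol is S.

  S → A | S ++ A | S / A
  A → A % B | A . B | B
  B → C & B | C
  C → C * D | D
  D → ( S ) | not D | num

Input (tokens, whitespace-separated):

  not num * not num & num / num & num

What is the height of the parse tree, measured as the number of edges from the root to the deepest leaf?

[S [S [A [B [C [C [D not [D num]]] * [D not [D num]]] & [B [C [D num]]]]]] / [A [B [C [D num]] & [B [C [D num]]]]]]

8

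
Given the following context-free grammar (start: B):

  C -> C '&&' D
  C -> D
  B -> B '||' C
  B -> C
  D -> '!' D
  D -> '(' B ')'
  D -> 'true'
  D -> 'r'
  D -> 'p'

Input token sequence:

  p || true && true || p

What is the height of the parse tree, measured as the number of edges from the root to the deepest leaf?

[B [B [B [C [D p]]] || [C [C [D true]] && [D true]]] || [C [D p]]]

5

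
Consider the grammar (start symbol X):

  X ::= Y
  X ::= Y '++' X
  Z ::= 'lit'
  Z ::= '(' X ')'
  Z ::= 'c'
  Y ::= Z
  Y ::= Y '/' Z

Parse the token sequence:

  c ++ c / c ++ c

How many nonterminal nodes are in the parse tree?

[X [Y [Z c]] ++ [X [Y [Y [Z c]] / [Z c]] ++ [X [Y [Z c]]]]]

11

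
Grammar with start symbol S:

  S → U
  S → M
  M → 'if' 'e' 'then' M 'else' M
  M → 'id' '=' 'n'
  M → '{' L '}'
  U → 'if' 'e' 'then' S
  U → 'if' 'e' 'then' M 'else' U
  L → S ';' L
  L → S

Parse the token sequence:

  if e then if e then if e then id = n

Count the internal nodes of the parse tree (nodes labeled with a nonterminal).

8

[S [U if e then [S [U if e then [S [U if e then [S [M id = n]]]]]]]]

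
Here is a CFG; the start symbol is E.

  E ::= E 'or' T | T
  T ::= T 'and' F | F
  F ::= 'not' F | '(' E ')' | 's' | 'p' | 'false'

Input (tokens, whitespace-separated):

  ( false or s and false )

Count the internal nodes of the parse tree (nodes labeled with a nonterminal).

[E [T [F ( [E [E [T [F false]]] or [T [T [F s]] and [F false]]] )]]]

11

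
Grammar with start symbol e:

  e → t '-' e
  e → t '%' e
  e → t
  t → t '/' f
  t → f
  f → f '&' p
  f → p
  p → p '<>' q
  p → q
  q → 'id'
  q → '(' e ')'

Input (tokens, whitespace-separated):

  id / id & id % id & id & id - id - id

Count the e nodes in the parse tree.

4

[e [t [t [f [p [q id]]]] / [f [f [p [q id]]] & [p [q id]]]] % [e [t [f [f [f [p [q id]]] & [p [q id]]] & [p [q id]]]] - [e [t [f [p [q id]]]] - [e [t [f [p [q id]]]]]]]]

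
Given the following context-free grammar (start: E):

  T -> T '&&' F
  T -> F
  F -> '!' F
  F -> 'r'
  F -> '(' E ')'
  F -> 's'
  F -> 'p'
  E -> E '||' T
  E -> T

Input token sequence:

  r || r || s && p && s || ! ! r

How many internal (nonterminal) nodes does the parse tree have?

18

[E [E [E [E [T [F r]]] || [T [F r]]] || [T [T [T [F s]] && [F p]] && [F s]]] || [T [F ! [F ! [F r]]]]]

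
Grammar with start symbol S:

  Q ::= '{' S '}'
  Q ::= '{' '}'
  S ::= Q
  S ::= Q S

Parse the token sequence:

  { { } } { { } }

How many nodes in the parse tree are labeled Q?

[S [Q { [S [Q { }]] }] [S [Q { [S [Q { }]] }]]]

4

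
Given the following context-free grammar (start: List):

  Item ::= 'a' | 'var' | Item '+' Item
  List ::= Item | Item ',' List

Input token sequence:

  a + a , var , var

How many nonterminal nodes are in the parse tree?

8

[List [Item [Item a] + [Item a]] , [List [Item var] , [List [Item var]]]]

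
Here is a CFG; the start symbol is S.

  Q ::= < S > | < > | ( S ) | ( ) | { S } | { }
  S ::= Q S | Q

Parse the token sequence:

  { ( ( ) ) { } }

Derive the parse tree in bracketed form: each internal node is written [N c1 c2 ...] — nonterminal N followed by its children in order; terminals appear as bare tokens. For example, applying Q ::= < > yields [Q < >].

S
Q
{ S }
{ Q S }
{ ( S ) S }
{ ( Q ) S }
{ ( ( ) ) S }
{ ( ( ) ) Q }
{ ( ( ) ) { } }

[S [Q { [S [Q ( [S [Q ( )]] )] [S [Q { }]]] }]]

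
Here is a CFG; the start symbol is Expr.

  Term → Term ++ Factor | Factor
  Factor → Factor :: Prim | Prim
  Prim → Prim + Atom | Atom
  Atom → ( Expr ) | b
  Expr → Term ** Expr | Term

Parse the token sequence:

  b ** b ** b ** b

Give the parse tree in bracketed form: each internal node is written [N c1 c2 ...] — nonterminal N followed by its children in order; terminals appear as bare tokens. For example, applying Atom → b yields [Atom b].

Expr
Term ** Expr
Factor ** Expr
Prim ** Expr
Atom ** Expr
b ** Expr
b ** Term ** Expr
b ** Factor ** Expr
b ** Prim ** Expr
b ** Atom ** Expr
b ** b ** Expr
b ** b ** Term ** Expr
b ** b ** Factor ** Expr
b ** b ** Prim ** Expr
b ** b ** Atom ** Expr
b ** b ** b ** Expr
b ** b ** b ** Term
b ** b ** b ** Factor
b ** b ** b ** Prim
b ** b ** b ** Atom
b ** b ** b ** b

[Expr [Term [Factor [Prim [Atom b]]]] ** [Expr [Term [Factor [Prim [Atom b]]]] ** [Expr [Term [Factor [Prim [Atom b]]]] ** [Expr [Term [Factor [Prim [Atom b]]]]]]]]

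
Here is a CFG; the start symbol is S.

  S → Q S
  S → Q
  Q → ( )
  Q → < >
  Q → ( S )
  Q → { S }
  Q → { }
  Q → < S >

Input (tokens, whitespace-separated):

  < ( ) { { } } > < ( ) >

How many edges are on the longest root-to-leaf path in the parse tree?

[S [Q < [S [Q ( )] [S [Q { [S [Q { }]] }]]] >] [S [Q < [S [Q ( )]] >]]]

7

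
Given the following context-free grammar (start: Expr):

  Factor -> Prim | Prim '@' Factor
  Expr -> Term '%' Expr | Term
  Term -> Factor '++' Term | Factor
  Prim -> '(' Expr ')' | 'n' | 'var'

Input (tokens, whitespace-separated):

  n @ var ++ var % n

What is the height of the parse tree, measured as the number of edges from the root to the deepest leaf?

[Expr [Term [Factor [Prim n] @ [Factor [Prim var]]] ++ [Term [Factor [Prim var]]]] % [Expr [Term [Factor [Prim n]]]]]

5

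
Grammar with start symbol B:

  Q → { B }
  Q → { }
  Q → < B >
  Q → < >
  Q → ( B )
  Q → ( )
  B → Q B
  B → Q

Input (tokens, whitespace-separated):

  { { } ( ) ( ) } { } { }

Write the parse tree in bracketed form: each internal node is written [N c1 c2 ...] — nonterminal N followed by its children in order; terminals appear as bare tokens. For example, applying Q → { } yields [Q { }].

[B [Q { [B [Q { }] [B [Q ( )] [B [Q ( )]]]] }] [B [Q { }] [B [Q { }]]]]

B
Q B
{ B } B
{ Q B } B
{ { } B } B
{ { } Q B } B
{ { } ( ) B } B
{ { } ( ) Q } B
{ { } ( ) ( ) } B
{ { } ( ) ( ) } Q B
{ { } ( ) ( ) } { } B
{ { } ( ) ( ) } { } Q
{ { } ( ) ( ) } { } { }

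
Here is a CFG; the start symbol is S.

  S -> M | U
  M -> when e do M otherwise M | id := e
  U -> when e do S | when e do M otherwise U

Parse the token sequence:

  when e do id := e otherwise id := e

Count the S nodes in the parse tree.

[S [M when e do [M id := e] otherwise [M id := e]]]

1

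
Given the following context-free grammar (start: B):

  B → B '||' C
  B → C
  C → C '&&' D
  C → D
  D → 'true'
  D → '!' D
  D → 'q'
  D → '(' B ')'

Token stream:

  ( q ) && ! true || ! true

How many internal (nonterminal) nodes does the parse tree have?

13

[B [B [C [C [D ( [B [C [D q]]] )]] && [D ! [D true]]]] || [C [D ! [D true]]]]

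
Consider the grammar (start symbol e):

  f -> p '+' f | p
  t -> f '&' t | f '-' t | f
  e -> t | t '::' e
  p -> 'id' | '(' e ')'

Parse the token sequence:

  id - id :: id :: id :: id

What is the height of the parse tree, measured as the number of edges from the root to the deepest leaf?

[e [t [f [p id]] - [t [f [p id]]]] :: [e [t [f [p id]]] :: [e [t [f [p id]]] :: [e [t [f [p id]]]]]]]

7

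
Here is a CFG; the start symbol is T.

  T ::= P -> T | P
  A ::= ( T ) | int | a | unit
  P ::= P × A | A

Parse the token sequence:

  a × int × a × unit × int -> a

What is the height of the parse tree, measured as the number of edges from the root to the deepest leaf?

7

[T [P [P [P [P [P [A a]] × [A int]] × [A a]] × [A unit]] × [A int]] -> [T [P [A a]]]]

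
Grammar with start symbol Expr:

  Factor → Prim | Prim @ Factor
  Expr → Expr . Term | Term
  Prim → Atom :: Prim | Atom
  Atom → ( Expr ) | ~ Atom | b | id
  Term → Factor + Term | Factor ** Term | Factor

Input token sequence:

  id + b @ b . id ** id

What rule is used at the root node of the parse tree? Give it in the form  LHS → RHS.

[Expr [Expr [Term [Factor [Prim [Atom id]]] + [Term [Factor [Prim [Atom b]] @ [Factor [Prim [Atom b]]]]]]] . [Term [Factor [Prim [Atom id]]] ** [Term [Factor [Prim [Atom id]]]]]]

Expr → Expr . Term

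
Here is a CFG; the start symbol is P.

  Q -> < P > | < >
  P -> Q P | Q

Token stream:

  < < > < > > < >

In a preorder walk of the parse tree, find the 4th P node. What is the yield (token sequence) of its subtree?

[P [Q < [P [Q < >] [P [Q < >]]] >] [P [Q < >]]]

< >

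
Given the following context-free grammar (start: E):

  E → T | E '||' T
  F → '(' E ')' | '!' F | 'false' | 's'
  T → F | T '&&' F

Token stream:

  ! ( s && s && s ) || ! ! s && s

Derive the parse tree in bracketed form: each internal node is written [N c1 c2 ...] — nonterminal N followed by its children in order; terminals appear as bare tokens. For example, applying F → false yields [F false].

[E [E [T [F ! [F ( [E [T [T [T [F s]] && [F s]] && [F s]]] )]]]] || [T [T [F ! [F ! [F s]]]] && [F s]]]

E
E || T
T || T
F || T
! F || T
! ( E ) || T
! ( T ) || T
! ( T && F ) || T
! ( T && F && F ) || T
! ( F && F && F ) || T
! ( s && F && F ) || T
! ( s && s && F ) || T
! ( s && s && s ) || T
! ( s && s && s ) || T && F
! ( s && s && s ) || F && F
! ( s && s && s ) || ! F && F
! ( s && s && s ) || ! ! F && F
! ( s && s && s ) || ! ! s && F
! ( s && s && s ) || ! ! s && s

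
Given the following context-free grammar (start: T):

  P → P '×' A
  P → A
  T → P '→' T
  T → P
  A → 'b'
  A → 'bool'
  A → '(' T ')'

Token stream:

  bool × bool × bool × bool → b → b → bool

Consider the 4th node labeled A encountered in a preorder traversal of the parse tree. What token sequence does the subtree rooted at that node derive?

[T [P [P [P [P [A bool]] × [A bool]] × [A bool]] × [A bool]] → [T [P [A b]] → [T [P [A b]] → [T [P [A bool]]]]]]

bool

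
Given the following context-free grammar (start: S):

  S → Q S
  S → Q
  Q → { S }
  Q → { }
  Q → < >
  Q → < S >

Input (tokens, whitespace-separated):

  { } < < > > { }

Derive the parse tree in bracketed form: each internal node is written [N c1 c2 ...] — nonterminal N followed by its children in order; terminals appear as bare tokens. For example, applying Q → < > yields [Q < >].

S
Q S
{ } S
{ } Q S
{ } < S > S
{ } < Q > S
{ } < < > > S
{ } < < > > Q
{ } < < > > { }

[S [Q { }] [S [Q < [S [Q < >]] >] [S [Q { }]]]]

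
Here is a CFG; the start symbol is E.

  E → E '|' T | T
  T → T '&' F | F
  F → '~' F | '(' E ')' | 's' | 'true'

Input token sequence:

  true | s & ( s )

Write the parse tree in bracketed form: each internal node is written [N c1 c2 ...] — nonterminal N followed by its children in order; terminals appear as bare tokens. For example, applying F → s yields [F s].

[E [E [T [F true]]] | [T [T [F s]] & [F ( [E [T [F s]]] )]]]

E
E | T
T | T
F | T
true | T
true | T & F
true | F & F
true | s & F
true | s & ( E )
true | s & ( T )
true | s & ( F )
true | s & ( s )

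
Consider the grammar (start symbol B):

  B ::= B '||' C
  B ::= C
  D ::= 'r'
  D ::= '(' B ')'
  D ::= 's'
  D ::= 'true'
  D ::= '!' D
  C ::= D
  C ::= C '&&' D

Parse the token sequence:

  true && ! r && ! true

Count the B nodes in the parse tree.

1

[B [C [C [C [D true]] && [D ! [D r]]] && [D ! [D true]]]]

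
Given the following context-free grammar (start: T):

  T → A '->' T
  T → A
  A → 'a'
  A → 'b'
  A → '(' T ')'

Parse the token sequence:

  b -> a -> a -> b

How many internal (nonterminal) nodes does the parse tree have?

8

[T [A b] -> [T [A a] -> [T [A a] -> [T [A b]]]]]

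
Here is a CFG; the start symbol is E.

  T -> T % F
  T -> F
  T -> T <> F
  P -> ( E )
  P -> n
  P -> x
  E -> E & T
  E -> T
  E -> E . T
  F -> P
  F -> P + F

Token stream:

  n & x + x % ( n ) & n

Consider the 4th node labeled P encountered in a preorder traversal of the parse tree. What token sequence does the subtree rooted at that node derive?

( n )

[E [E [E [T [F [P n]]]] & [T [T [F [P x] + [F [P x]]]] % [F [P ( [E [T [F [P n]]]] )]]]] & [T [F [P n]]]]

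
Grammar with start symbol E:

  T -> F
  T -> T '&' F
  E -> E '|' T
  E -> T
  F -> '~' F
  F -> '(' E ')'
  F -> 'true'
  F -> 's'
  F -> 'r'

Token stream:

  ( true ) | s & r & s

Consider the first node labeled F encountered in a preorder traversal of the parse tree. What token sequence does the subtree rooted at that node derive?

( true )

[E [E [T [F ( [E [T [F true]]] )]]] | [T [T [T [F s]] & [F r]] & [F s]]]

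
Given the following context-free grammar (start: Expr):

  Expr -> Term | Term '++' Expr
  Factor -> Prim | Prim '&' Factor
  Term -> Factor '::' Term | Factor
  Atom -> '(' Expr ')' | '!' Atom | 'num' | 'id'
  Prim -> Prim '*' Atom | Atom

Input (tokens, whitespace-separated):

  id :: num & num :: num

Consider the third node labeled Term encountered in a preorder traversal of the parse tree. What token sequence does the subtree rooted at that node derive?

[Expr [Term [Factor [Prim [Atom id]]] :: [Term [Factor [Prim [Atom num]] & [Factor [Prim [Atom num]]]] :: [Term [Factor [Prim [Atom num]]]]]]]

num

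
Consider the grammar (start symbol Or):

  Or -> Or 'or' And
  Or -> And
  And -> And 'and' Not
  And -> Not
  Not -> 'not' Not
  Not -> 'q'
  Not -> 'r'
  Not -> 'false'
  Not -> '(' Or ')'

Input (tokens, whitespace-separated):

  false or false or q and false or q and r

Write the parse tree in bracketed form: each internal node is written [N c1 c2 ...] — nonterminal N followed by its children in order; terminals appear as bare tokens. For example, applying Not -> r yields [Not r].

Or
Or or And
Or or And or And
Or or And or And or And
And or And or And or And
Not or And or And or And
false or And or And or And
false or Not or And or And
false or false or And or And
false or false or And and Not or And
false or false or Not and Not or And
false or false or q and Not or And
false or false or q and false or And
false or false or q and false or And and Not
false or false or q and false or Not and Not
false or false or q and false or q and Not
false or false or q and false or q and r

[Or [Or [Or [Or [And [Not false]]] or [And [Not false]]] or [And [And [Not q]] and [Not false]]] or [And [And [Not q]] and [Not r]]]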